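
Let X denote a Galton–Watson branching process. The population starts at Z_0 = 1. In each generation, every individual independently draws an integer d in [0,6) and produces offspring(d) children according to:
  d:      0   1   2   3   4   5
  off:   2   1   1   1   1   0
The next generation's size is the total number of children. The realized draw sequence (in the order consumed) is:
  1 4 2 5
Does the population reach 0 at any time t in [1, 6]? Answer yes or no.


yes

gen 0: Z_0=1, draws=[1], offspring=[1], Z_1=1
gen 1: Z_1=1, draws=[4], offspring=[1], Z_2=1
gen 2: Z_2=1, draws=[2], offspring=[1], Z_3=1
gen 3: Z_3=1, draws=[5], offspring=[0], Z_4=0
gen 4: Z_4=0, draws=[], offspring=[], Z_5=0
gen 5: Z_5=0, draws=[], offspring=[], Z_6=0


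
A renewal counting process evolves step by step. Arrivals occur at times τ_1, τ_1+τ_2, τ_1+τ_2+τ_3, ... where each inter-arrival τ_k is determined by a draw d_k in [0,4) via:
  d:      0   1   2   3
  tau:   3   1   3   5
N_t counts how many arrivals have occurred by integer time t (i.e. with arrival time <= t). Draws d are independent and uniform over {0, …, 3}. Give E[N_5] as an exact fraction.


Inter-arrival values over d=0..3: [3, 1, 3, 5]
Each d has probability 1/4, so the pmf of τ is: f(1) = 1/4, f(3) = 1/2, f(5) = 1/4
Renewal equation for m(n) = E[N_n]: condition on τ_1 = k (if k <= n, one arrival plus a fresh copy on the remaining n−k steps): m(n) = F(n) + Σ_{k<=n} f(k)·m(n−k), where F(n) = P(τ <= n) and m(0) = 0
m(1) = F(1) = 1/4
m(2) = F(2) + f(1)·m(1) = 1/4 + 1/4·1/4 = 5/16
m(3) = F(3) + f(1)·m(2) = 3/4 + 1/4·5/16 = 53/64
m(4) = F(4) + f(1)·m(3) + f(3)·m(1) = 3/4 + 1/4·53/64 + 1/2·1/4 = 277/256
m(5) = F(5) + f(1)·m(4) + f(3)·m(2) = 1 + 1/4·277/256 + 1/2·5/16 = 1461/1024
E[N_5] = m(5) = 1461/1024

1461/1024


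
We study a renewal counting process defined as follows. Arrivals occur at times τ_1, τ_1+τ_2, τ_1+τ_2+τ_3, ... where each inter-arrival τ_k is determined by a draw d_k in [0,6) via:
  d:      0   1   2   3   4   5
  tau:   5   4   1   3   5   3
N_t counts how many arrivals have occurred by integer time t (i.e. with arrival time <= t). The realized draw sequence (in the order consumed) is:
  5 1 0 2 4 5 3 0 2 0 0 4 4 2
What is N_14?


4

draw d_1=5: τ_1=3, arrival time A_1=3
draw d_2=1: τ_2=4, arrival time A_2=7
draw d_3=0: τ_3=5, arrival time A_3=12
draw d_4=2: τ_4=1, arrival time A_4=13
draw d_5=4: τ_5=5, arrival time A_5=18
draw d_6=5: τ_6=3, arrival time A_6=21
draw d_7=3: τ_7=3, arrival time A_7=24
draw d_8=0: τ_8=5, arrival time A_8=29
draw d_9=2: τ_9=1, arrival time A_9=30
draw d_10=0: τ_10=5, arrival time A_10=35
draw d_11=0: τ_11=5, arrival time A_11=40
draw d_12=4: τ_12=5, arrival time A_12=45
draw d_13=4: τ_13=5, arrival time A_13=50
draw d_14=2: τ_14=1, arrival time A_14=51
N_t over t=0..14: 0:0 1:0 2:0 3:1 4:1 5:1 6:1 7:2 8:2 9:2 10:2 11:2 12:3 13:4 14:4


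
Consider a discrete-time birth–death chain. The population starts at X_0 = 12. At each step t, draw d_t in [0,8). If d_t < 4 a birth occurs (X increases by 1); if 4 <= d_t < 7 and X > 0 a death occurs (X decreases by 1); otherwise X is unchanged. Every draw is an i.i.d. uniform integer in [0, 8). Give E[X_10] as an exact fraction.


53/4

X can drop by at most 1 per step and X_0 = 12 > T = 10, so X_t >= 12 − t >= 2 > 0 for every t <= 10: the floor at 0 (the 'and X > 0' condition) never binds. Hence X_10 = X_0 + Σ_{t<10} Y_t with i.i.d. increments Y_t = y(d_t) ∈ {+1, −1, 0}.
Outcome values over d=0..7: [1, 1, 1, 1, -1, -1, -1, 0]
Σy = 1, Σy² = 7, M = 8
μ = 1/8 = 1/8,  σ² = 7/8 − (1/8)² = 55/64
E[X_10] = 12 + 10·(1/8) = 53/4


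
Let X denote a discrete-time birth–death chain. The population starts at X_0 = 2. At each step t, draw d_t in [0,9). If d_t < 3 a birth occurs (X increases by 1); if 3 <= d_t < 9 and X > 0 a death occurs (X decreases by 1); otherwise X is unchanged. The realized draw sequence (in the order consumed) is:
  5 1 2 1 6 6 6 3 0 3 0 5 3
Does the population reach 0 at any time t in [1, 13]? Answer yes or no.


yes

t=0: X=2, d=5 → death, X_1=1
t=1: X=1, d=1 → birth, X_2=2
t=2: X=2, d=2 → birth, X_3=3
t=3: X=3, d=1 → birth, X_4=4
t=4: X=4, d=6 → death, X_5=3
t=5: X=3, d=6 → death, X_6=2
t=6: X=2, d=6 → death, X_7=1
t=7: X=1, d=3 → death, X_8=0
t=8: X=0, d=0 → birth, X_9=1
t=9: X=1, d=3 → death, X_10=0
t=10: X=0, d=0 → birth, X_11=1
t=11: X=1, d=5 → death, X_12=0
t=12: X=0, d=3 → hold, X_13=0


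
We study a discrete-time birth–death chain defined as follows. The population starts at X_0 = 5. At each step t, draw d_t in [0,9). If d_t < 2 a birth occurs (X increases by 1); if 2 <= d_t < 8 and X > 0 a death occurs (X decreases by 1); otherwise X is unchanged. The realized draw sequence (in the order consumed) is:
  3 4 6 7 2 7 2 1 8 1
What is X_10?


2

t=0: X=5, d=3 → death, X_1=4
t=1: X=4, d=4 → death, X_2=3
t=2: X=3, d=6 → death, X_3=2
t=3: X=2, d=7 → death, X_4=1
t=4: X=1, d=2 → death, X_5=0
t=5: X=0, d=7 → hold, X_6=0
t=6: X=0, d=2 → hold, X_7=0
t=7: X=0, d=1 → birth, X_8=1
t=8: X=1, d=8 → hold, X_9=1
t=9: X=1, d=1 → birth, X_10=2


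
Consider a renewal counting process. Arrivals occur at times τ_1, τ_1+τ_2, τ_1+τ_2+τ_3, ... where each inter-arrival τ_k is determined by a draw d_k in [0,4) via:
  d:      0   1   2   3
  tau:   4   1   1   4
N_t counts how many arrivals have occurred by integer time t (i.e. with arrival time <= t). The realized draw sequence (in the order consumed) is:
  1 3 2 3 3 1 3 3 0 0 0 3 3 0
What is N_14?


5

draw d_1=1: τ_1=1, arrival time A_1=1
draw d_2=3: τ_2=4, arrival time A_2=5
draw d_3=2: τ_3=1, arrival time A_3=6
draw d_4=3: τ_4=4, arrival time A_4=10
draw d_5=3: τ_5=4, arrival time A_5=14
draw d_6=1: τ_6=1, arrival time A_6=15
draw d_7=3: τ_7=4, arrival time A_7=19
draw d_8=3: τ_8=4, arrival time A_8=23
draw d_9=0: τ_9=4, arrival time A_9=27
draw d_10=0: τ_10=4, arrival time A_10=31
draw d_11=0: τ_11=4, arrival time A_11=35
draw d_12=3: τ_12=4, arrival time A_12=39
draw d_13=3: τ_13=4, arrival time A_13=43
draw d_14=0: τ_14=4, arrival time A_14=47
N_t over t=0..14: 0:0 1:1 2:1 3:1 4:1 5:2 6:3 7:3 8:3 9:3 10:4 11:4 12:4 13:4 14:5


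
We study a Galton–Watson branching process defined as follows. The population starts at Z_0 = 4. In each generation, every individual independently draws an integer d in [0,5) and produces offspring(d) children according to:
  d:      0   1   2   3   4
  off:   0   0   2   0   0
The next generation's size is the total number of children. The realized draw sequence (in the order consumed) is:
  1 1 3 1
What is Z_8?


0

gen 0: Z_0=4, draws=[1, 1, 3, 1], offspring=[0, 0, 0, 0], Z_1=0
gen 1: Z_1=0, draws=[], offspring=[], Z_2=0
gen 2: Z_2=0, draws=[], offspring=[], Z_3=0
gen 3: Z_3=0, draws=[], offspring=[], Z_4=0
gen 4: Z_4=0, draws=[], offspring=[], Z_5=0
gen 5: Z_5=0, draws=[], offspring=[], Z_6=0
gen 6: Z_6=0, draws=[], offspring=[], Z_7=0
gen 7: Z_7=0, draws=[], offspring=[], Z_8=0


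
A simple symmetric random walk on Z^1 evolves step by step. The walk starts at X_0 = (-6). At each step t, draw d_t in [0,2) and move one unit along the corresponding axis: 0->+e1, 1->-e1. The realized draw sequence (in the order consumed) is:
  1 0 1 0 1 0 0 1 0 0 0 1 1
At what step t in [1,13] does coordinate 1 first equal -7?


1

t=0: X=(-6), d=1 → -e1, X_1=(-7)
t=1: X=(-7), d=0 → +e1, X_2=(-6)
t=2: X=(-6), d=1 → -e1, X_3=(-7)
t=3: X=(-7), d=0 → +e1, X_4=(-6)
t=4: X=(-6), d=1 → -e1, X_5=(-7)
t=5: X=(-7), d=0 → +e1, X_6=(-6)
t=6: X=(-6), d=0 → +e1, X_7=(-5)
t=7: X=(-5), d=1 → -e1, X_8=(-6)
t=8: X=(-6), d=0 → +e1, X_9=(-5)
t=9: X=(-5), d=0 → +e1, X_10=(-4)
t=10: X=(-4), d=0 → +e1, X_11=(-3)
t=11: X=(-3), d=1 → -e1, X_12=(-4)
t=12: X=(-4), d=1 → -e1, X_13=(-5)


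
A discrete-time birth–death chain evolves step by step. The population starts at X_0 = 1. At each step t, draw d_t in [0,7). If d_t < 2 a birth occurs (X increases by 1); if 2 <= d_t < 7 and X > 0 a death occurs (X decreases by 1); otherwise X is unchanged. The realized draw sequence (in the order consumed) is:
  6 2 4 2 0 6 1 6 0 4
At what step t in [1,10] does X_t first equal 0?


t=0: X=1, d=6 → death, X_1=0
t=1: X=0, d=2 → hold, X_2=0
t=2: X=0, d=4 → hold, X_3=0
t=3: X=0, d=2 → hold, X_4=0
t=4: X=0, d=0 → birth, X_5=1
t=5: X=1, d=6 → death, X_6=0
t=6: X=0, d=1 → birth, X_7=1
t=7: X=1, d=6 → death, X_8=0
t=8: X=0, d=0 → birth, X_9=1
t=9: X=1, d=4 → death, X_10=0

1


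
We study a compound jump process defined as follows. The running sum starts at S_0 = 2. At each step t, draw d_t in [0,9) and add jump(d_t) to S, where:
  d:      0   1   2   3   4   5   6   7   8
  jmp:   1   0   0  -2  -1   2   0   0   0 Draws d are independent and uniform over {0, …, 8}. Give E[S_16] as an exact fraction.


Outcome values over d=0..8: [1, 0, 0, -2, -1, 2, 0, 0, 0]
Σy = 0, Σy² = 10, M = 9
μ = 0/9 = 0,  σ² = 10/9 − (0)² = 10/9
E[S_16] = 2 + 16·(0) = 2

2


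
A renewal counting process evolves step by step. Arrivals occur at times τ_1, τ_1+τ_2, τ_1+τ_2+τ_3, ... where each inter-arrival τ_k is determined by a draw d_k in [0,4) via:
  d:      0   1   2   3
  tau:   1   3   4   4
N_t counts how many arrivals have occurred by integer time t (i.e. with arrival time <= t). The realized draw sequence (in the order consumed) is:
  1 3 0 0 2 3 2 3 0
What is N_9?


draw d_1=1: τ_1=3, arrival time A_1=3
draw d_2=3: τ_2=4, arrival time A_2=7
draw d_3=0: τ_3=1, arrival time A_3=8
draw d_4=0: τ_4=1, arrival time A_4=9
draw d_5=2: τ_5=4, arrival time A_5=13
draw d_6=3: τ_6=4, arrival time A_6=17
draw d_7=2: τ_7=4, arrival time A_7=21
draw d_8=3: τ_8=4, arrival time A_8=25
draw d_9=0: τ_9=1, arrival time A_9=26
N_t over t=0..9: 0:0 1:0 2:0 3:1 4:1 5:1 6:1 7:2 8:3 9:4

4


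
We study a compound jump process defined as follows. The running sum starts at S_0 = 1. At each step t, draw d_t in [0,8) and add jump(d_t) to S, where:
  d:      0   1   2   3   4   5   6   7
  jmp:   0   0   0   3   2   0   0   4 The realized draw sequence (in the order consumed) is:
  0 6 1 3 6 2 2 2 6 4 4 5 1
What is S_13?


t=0: S=1, d=0, jump=0, S_1=1
t=1: S=1, d=6, jump=0, S_2=1
t=2: S=1, d=1, jump=0, S_3=1
t=3: S=1, d=3, jump=3, S_4=4
t=4: S=4, d=6, jump=0, S_5=4
t=5: S=4, d=2, jump=0, S_6=4
t=6: S=4, d=2, jump=0, S_7=4
t=7: S=4, d=2, jump=0, S_8=4
t=8: S=4, d=6, jump=0, S_9=4
t=9: S=4, d=4, jump=2, S_10=6
t=10: S=6, d=4, jump=2, S_11=8
t=11: S=8, d=5, jump=0, S_12=8
t=12: S=8, d=1, jump=0, S_13=8

8


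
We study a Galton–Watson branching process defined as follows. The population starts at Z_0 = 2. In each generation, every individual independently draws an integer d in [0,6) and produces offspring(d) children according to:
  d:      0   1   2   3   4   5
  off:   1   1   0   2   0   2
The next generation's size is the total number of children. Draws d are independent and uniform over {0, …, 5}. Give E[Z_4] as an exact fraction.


Outcome values over d=0..5: [1, 1, 0, 2, 0, 2]
Σy = 6, Σy² = 10, M = 6
μ = 6/6 = 1,  σ² = 10/6 − (1)² = 2/3
E[Z_0] = 2
E[Z_1] = 1·E[Z_0] = 2
E[Z_2] = 1·E[Z_1] = 2
E[Z_3] = 1·E[Z_2] = 2
E[Z_4] = 1·E[Z_3] = 2

2


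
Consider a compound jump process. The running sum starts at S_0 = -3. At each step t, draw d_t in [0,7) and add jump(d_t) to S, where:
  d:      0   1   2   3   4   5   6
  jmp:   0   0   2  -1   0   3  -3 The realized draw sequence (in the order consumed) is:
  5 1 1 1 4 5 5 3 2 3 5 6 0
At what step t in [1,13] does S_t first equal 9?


t=0: S=-3, d=5, jump=3, S_1=0
t=1: S=0, d=1, jump=0, S_2=0
t=2: S=0, d=1, jump=0, S_3=0
t=3: S=0, d=1, jump=0, S_4=0
t=4: S=0, d=4, jump=0, S_5=0
t=5: S=0, d=5, jump=3, S_6=3
t=6: S=3, d=5, jump=3, S_7=6
t=7: S=6, d=3, jump=-1, S_8=5
t=8: S=5, d=2, jump=2, S_9=7
t=9: S=7, d=3, jump=-1, S_10=6
t=10: S=6, d=5, jump=3, S_11=9
t=11: S=9, d=6, jump=-3, S_12=6
t=12: S=6, d=0, jump=0, S_13=6

11


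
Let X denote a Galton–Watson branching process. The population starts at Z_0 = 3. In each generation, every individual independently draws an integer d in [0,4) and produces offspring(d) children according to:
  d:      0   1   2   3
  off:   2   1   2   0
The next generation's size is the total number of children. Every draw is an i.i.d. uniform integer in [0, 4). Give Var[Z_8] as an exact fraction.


838120078125/4294967296

Outcome values over d=0..3: [2, 1, 2, 0]
Σy = 5, Σy² = 9, M = 4
μ = 5/4 = 5/4,  σ² = 9/4 − (5/4)² = 11/16
V_0 = 0, E_0 = 3
V_1 = 11/16·E_0 + (5/4)²·V_0 = 33/16;  E_1 = 15/4
V_2 = 11/16·E_1 + (5/4)²·V_1 = 1485/256;  E_2 = 75/16
V_3 = 11/16·E_2 + (5/4)²·V_2 = 50325/4096;  E_3 = 375/64
V_4 = 11/16·E_3 + (5/4)²·V_3 = 1522125/65536;  E_4 = 1875/256
V_5 = 11/16·E_4 + (5/4)²·V_4 = 43333125/1048576;  E_5 = 9375/1024
V_6 = 11/16·E_5 + (5/4)²·V_5 = 1188928125/16777216;  E_6 = 46875/4096
V_7 = 11/16·E_6 + (5/4)²·V_6 = 31835203125/268435456;  E_7 = 234375/16384
V_8 = 11/16·E_7 + (5/4)²·V_7 = 838120078125/4294967296;  E_8 = 1171875/65536


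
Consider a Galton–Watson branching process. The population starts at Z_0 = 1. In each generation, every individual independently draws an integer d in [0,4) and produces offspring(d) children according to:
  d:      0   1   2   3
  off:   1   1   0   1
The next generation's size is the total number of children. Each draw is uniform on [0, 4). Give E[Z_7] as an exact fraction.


Outcome values over d=0..3: [1, 1, 0, 1]
Σy = 3, Σy² = 3, M = 4
μ = 3/4 = 3/4,  σ² = 3/4 − (3/4)² = 3/16
E[Z_0] = 1
E[Z_1] = 3/4·E[Z_0] = 3/4
E[Z_2] = 3/4·E[Z_1] = 9/16
E[Z_3] = 3/4·E[Z_2] = 27/64
E[Z_4] = 3/4·E[Z_3] = 81/256
E[Z_5] = 3/4·E[Z_4] = 243/1024
E[Z_6] = 3/4·E[Z_5] = 729/4096
E[Z_7] = 3/4·E[Z_6] = 2187/16384

2187/16384


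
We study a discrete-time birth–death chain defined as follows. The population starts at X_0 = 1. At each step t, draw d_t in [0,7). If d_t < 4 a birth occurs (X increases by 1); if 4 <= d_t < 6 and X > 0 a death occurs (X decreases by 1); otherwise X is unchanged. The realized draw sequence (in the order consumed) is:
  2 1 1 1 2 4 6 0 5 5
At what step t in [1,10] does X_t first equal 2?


1

t=0: X=1, d=2 → birth, X_1=2
t=1: X=2, d=1 → birth, X_2=3
t=2: X=3, d=1 → birth, X_3=4
t=3: X=4, d=1 → birth, X_4=5
t=4: X=5, d=2 → birth, X_5=6
t=5: X=6, d=4 → death, X_6=5
t=6: X=5, d=6 → hold, X_7=5
t=7: X=5, d=0 → birth, X_8=6
t=8: X=6, d=5 → death, X_9=5
t=9: X=5, d=5 → death, X_10=4


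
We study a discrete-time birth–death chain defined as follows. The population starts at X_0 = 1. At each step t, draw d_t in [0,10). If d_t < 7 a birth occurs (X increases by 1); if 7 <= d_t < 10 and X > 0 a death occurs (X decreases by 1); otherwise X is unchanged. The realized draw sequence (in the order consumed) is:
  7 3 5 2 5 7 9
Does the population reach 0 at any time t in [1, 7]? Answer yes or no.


yes

t=0: X=1, d=7 → death, X_1=0
t=1: X=0, d=3 → birth, X_2=1
t=2: X=1, d=5 → birth, X_3=2
t=3: X=2, d=2 → birth, X_4=3
t=4: X=3, d=5 → birth, X_5=4
t=5: X=4, d=7 → death, X_6=3
t=6: X=3, d=9 → death, X_7=2


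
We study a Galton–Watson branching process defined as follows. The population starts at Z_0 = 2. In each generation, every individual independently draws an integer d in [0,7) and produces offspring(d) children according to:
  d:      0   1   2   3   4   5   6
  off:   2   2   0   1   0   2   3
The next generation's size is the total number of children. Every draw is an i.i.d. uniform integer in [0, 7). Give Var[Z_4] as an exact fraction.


Outcome values over d=0..6: [2, 2, 0, 1, 0, 2, 3]
Σy = 10, Σy² = 22, M = 7
μ = 10/7 = 10/7,  σ² = 22/7 − (10/7)² = 54/49
V_0 = 0, E_0 = 2
V_1 = 54/49·E_0 + (10/7)²·V_0 = 108/49;  E_1 = 20/7
V_2 = 54/49·E_1 + (10/7)²·V_1 = 18360/2401;  E_2 = 200/49
V_3 = 54/49·E_2 + (10/7)²·V_2 = 2365200/117649;  E_3 = 2000/343
V_4 = 54/49·E_3 + (10/7)²·V_3 = 273564000/5764801;  E_4 = 20000/2401

273564000/5764801


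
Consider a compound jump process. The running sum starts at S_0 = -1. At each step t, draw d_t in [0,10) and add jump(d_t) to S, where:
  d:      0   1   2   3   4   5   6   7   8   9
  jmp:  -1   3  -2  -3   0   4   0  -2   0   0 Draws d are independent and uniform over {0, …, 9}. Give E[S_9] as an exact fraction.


Outcome values over d=0..9: [-1, 3, -2, -3, 0, 4, 0, -2, 0, 0]
Σy = -1, Σy² = 43, M = 10
μ = -1/10 = -1/10,  σ² = 43/10 − (-1/10)² = 429/100
E[S_9] = -1 + 9·(-1/10) = -19/10

-19/10


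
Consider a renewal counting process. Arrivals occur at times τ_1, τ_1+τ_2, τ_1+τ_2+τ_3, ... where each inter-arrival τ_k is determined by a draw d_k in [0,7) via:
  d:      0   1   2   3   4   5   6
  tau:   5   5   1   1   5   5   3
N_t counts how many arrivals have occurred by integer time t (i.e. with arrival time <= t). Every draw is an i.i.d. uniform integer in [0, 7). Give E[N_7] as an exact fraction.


Inter-arrival values over d=0..6: [5, 5, 1, 1, 5, 5, 3]
Each d has probability 1/7, so the pmf of τ is: f(1) = 2/7, f(3) = 1/7, f(5) = 4/7
Renewal equation for m(n) = E[N_n]: condition on τ_1 = k (if k <= n, one arrival plus a fresh copy on the remaining n−k steps): m(n) = F(n) + Σ_{k<=n} f(k)·m(n−k), where F(n) = P(τ <= n) and m(0) = 0
m(1) = F(1) = 2/7
m(2) = F(2) + f(1)·m(1) = 2/7 + 2/7·2/7 = 18/49
m(3) = F(3) + f(1)·m(2) = 3/7 + 2/7·18/49 = 183/343
m(4) = F(4) + f(1)·m(3) + f(3)·m(1) = 3/7 + 2/7·183/343 + 1/7·2/7 = 1493/2401
m(5) = F(5) + f(1)·m(4) + f(3)·m(2) = 1 + 2/7·1493/2401 + 1/7·18/49 = 20675/16807
m(6) = F(6) + f(1)·m(5) + f(3)·m(3) + f(5)·m(1) = 1 + 2/7·20675/16807 + 1/7·183/343 + 4/7·2/7 = 187174/117649
m(7) = F(7) + f(1)·m(6) + f(3)·m(4) + f(5)·m(2) = 1 + 2/7·187174/117649 + 1/7·1493/2401 + 4/7·18/49 = 1443920/823543
E[N_7] = m(7) = 1443920/823543

1443920/823543


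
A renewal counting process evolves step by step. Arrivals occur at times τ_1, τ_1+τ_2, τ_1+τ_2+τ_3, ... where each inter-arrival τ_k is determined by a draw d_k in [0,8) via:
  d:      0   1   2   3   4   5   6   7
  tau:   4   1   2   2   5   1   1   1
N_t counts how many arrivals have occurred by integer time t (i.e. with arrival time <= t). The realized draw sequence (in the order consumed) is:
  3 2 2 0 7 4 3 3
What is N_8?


3

draw d_1=3: τ_1=2, arrival time A_1=2
draw d_2=2: τ_2=2, arrival time A_2=4
draw d_3=2: τ_3=2, arrival time A_3=6
draw d_4=0: τ_4=4, arrival time A_4=10
draw d_5=7: τ_5=1, arrival time A_5=11
draw d_6=4: τ_6=5, arrival time A_6=16
draw d_7=3: τ_7=2, arrival time A_7=18
draw d_8=3: τ_8=2, arrival time A_8=20
N_t over t=0..8: 0:0 1:0 2:1 3:1 4:2 5:2 6:3 7:3 8:3


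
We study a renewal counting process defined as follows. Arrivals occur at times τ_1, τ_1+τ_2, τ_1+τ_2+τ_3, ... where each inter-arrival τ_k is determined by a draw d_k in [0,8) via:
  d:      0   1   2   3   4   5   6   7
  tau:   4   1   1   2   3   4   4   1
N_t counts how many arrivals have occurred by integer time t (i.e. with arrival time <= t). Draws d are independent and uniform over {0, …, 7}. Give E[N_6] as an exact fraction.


Inter-arrival values over d=0..7: [4, 1, 1, 2, 3, 4, 4, 1]
Each d has probability 1/8, so the pmf of τ is: f(1) = 3/8, f(2) = 1/8, f(3) = 1/8, f(4) = 3/8
Renewal equation for m(n) = E[N_n]: condition on τ_1 = k (if k <= n, one arrival plus a fresh copy on the remaining n−k steps): m(n) = F(n) + Σ_{k<=n} f(k)·m(n−k), where F(n) = P(τ <= n) and m(0) = 0
m(1) = F(1) = 3/8
m(2) = F(2) + f(1)·m(1) = 1/2 + 3/8·3/8 = 41/64
m(3) = F(3) + f(1)·m(2) + f(2)·m(1) = 5/8 + 3/8·41/64 + 1/8·3/8 = 467/512
m(4) = F(4) + f(1)·m(3) + f(2)·m(2) + f(3)·m(1) = 1 + 3/8·467/512 + 1/8·41/64 + 1/8·3/8 = 6017/4096
m(5) = F(5) + f(1)·m(4) + f(2)·m(3) + f(3)·m(2) + f(4)·m(1) = 1 + 3/8·6017/4096 + 1/8·467/512 + 1/8·41/64 + 3/8·3/8 = 61787/32768
m(6) = F(6) + f(1)·m(5) + f(2)·m(4) + f(3)·m(3) + f(4)·m(2) = 1 + 3/8·61787/32768 + 1/8·6017/4096 + 1/8·467/512 + 3/8·41/64 = 588505/262144
E[N_6] = m(6) = 588505/262144

588505/262144


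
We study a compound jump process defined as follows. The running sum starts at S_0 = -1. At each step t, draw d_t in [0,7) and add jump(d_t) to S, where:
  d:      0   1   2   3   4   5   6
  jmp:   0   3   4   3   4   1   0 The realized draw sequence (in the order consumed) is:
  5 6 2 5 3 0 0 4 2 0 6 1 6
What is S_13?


19

t=0: S=-1, d=5, jump=1, S_1=0
t=1: S=0, d=6, jump=0, S_2=0
t=2: S=0, d=2, jump=4, S_3=4
t=3: S=4, d=5, jump=1, S_4=5
t=4: S=5, d=3, jump=3, S_5=8
t=5: S=8, d=0, jump=0, S_6=8
t=6: S=8, d=0, jump=0, S_7=8
t=7: S=8, d=4, jump=4, S_8=12
t=8: S=12, d=2, jump=4, S_9=16
t=9: S=16, d=0, jump=0, S_10=16
t=10: S=16, d=6, jump=0, S_11=16
t=11: S=16, d=1, jump=3, S_12=19
t=12: S=19, d=6, jump=0, S_13=19


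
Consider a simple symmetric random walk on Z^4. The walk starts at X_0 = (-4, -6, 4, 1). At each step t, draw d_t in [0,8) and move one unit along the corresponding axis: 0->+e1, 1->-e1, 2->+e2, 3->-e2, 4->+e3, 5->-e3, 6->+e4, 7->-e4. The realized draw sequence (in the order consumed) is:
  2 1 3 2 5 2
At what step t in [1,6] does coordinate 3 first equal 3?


5

t=0: X=(-4, -6, 4, 1), d=2 → +e2, X_1=(-4, -5, 4, 1)
t=1: X=(-4, -5, 4, 1), d=1 → -e1, X_2=(-5, -5, 4, 1)
t=2: X=(-5, -5, 4, 1), d=3 → -e2, X_3=(-5, -6, 4, 1)
t=3: X=(-5, -6, 4, 1), d=2 → +e2, X_4=(-5, -5, 4, 1)
t=4: X=(-5, -5, 4, 1), d=5 → -e3, X_5=(-5, -5, 3, 1)
t=5: X=(-5, -5, 3, 1), d=2 → +e2, X_6=(-5, -4, 3, 1)


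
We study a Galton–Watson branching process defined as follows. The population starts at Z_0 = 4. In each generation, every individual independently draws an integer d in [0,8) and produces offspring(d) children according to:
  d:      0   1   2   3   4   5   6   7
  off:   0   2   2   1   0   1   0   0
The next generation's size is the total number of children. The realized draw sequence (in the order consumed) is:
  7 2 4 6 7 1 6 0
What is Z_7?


gen 0: Z_0=4, draws=[7, 2, 4, 6], offspring=[0, 2, 0, 0], Z_1=2
gen 1: Z_1=2, draws=[7, 1], offspring=[0, 2], Z_2=2
gen 2: Z_2=2, draws=[6, 0], offspring=[0, 0], Z_3=0
gen 3: Z_3=0, draws=[], offspring=[], Z_4=0
gen 4: Z_4=0, draws=[], offspring=[], Z_5=0
gen 5: Z_5=0, draws=[], offspring=[], Z_6=0
gen 6: Z_6=0, draws=[], offspring=[], Z_7=0

0


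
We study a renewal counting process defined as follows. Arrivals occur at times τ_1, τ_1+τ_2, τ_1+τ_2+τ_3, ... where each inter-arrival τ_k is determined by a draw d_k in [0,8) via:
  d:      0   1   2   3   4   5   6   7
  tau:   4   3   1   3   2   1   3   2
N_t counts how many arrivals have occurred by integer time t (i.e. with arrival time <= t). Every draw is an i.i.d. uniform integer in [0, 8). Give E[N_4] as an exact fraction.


Inter-arrival values over d=0..7: [4, 3, 1, 3, 2, 1, 3, 2]
Each d has probability 1/8, so the pmf of τ is: f(1) = 1/4, f(2) = 1/4, f(3) = 3/8, f(4) = 1/8
Renewal equation for m(n) = E[N_n]: condition on τ_1 = k (if k <= n, one arrival plus a fresh copy on the remaining n−k steps): m(n) = F(n) + Σ_{k<=n} f(k)·m(n−k), where F(n) = P(τ <= n) and m(0) = 0
m(1) = F(1) = 1/4
m(2) = F(2) + f(1)·m(1) = 1/2 + 1/4·1/4 = 9/16
m(3) = F(3) + f(1)·m(2) + f(2)·m(1) = 7/8 + 1/4·9/16 + 1/4·1/4 = 69/64
m(4) = F(4) + f(1)·m(3) + f(2)·m(2) + f(3)·m(1) = 1 + 1/4·69/64 + 1/4·9/16 + 3/8·1/4 = 385/256
E[N_4] = m(4) = 385/256

385/256


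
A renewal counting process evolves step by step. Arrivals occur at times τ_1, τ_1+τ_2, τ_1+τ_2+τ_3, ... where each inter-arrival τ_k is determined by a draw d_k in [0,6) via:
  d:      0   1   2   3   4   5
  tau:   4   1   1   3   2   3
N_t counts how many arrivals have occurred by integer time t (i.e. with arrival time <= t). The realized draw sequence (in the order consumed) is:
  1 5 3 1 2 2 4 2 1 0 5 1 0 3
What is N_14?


9

draw d_1=1: τ_1=1, arrival time A_1=1
draw d_2=5: τ_2=3, arrival time A_2=4
draw d_3=3: τ_3=3, arrival time A_3=7
draw d_4=1: τ_4=1, arrival time A_4=8
draw d_5=2: τ_5=1, arrival time A_5=9
draw d_6=2: τ_6=1, arrival time A_6=10
draw d_7=4: τ_7=2, arrival time A_7=12
draw d_8=2: τ_8=1, arrival time A_8=13
draw d_9=1: τ_9=1, arrival time A_9=14
draw d_10=0: τ_10=4, arrival time A_10=18
draw d_11=5: τ_11=3, arrival time A_11=21
draw d_12=1: τ_12=1, arrival time A_12=22
draw d_13=0: τ_13=4, arrival time A_13=26
draw d_14=3: τ_14=3, arrival time A_14=29
N_t over t=0..14: 0:0 1:1 2:1 3:1 4:2 5:2 6:2 7:3 8:4 9:5 10:6 11:6 12:7 13:8 14:9


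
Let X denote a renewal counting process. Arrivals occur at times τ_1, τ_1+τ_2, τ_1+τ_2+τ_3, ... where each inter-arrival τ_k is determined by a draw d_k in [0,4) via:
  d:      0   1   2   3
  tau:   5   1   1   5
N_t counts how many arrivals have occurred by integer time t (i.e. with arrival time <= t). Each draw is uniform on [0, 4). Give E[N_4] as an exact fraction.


Inter-arrival values over d=0..3: [5, 1, 1, 5]
Each d has probability 1/4, so the pmf of τ is: f(1) = 1/2, f(5) = 1/2
Renewal equation for m(n) = E[N_n]: condition on τ_1 = k (if k <= n, one arrival plus a fresh copy on the remaining n−k steps): m(n) = F(n) + Σ_{k<=n} f(k)·m(n−k), where F(n) = P(τ <= n) and m(0) = 0
m(1) = F(1) = 1/2
m(2) = F(2) + f(1)·m(1) = 1/2 + 1/2·1/2 = 3/4
m(3) = F(3) + f(1)·m(2) = 1/2 + 1/2·3/4 = 7/8
m(4) = F(4) + f(1)·m(3) = 1/2 + 1/2·7/8 = 15/16
E[N_4] = m(4) = 15/16

15/16


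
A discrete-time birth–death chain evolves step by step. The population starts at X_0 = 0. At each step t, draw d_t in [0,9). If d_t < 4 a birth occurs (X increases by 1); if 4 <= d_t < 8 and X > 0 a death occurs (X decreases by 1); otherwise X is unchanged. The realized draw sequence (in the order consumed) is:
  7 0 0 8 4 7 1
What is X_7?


1

t=0: X=0, d=7 → hold, X_1=0
t=1: X=0, d=0 → birth, X_2=1
t=2: X=1, d=0 → birth, X_3=2
t=3: X=2, d=8 → hold, X_4=2
t=4: X=2, d=4 → death, X_5=1
t=5: X=1, d=7 → death, X_6=0
t=6: X=0, d=1 → birth, X_7=1


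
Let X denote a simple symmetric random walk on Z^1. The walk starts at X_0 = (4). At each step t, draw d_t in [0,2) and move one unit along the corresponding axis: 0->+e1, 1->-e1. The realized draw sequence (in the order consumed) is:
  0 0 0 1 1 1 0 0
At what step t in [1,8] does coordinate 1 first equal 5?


1

t=0: X=(4), d=0 → +e1, X_1=(5)
t=1: X=(5), d=0 → +e1, X_2=(6)
t=2: X=(6), d=0 → +e1, X_3=(7)
t=3: X=(7), d=1 → -e1, X_4=(6)
t=4: X=(6), d=1 → -e1, X_5=(5)
t=5: X=(5), d=1 → -e1, X_6=(4)
t=6: X=(4), d=0 → +e1, X_7=(5)
t=7: X=(5), d=0 → +e1, X_8=(6)


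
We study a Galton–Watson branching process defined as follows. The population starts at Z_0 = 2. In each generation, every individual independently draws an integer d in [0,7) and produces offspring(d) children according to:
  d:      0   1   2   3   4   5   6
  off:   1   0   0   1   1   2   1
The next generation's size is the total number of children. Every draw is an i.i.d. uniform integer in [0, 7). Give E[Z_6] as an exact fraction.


93312/117649

Outcome values over d=0..6: [1, 0, 0, 1, 1, 2, 1]
Σy = 6, Σy² = 8, M = 7
μ = 6/7 = 6/7,  σ² = 8/7 − (6/7)² = 20/49
E[Z_0] = 2
E[Z_1] = 6/7·E[Z_0] = 12/7
E[Z_2] = 6/7·E[Z_1] = 72/49
E[Z_3] = 6/7·E[Z_2] = 432/343
E[Z_4] = 6/7·E[Z_3] = 2592/2401
E[Z_5] = 6/7·E[Z_4] = 15552/16807
E[Z_6] = 6/7·E[Z_5] = 93312/117649


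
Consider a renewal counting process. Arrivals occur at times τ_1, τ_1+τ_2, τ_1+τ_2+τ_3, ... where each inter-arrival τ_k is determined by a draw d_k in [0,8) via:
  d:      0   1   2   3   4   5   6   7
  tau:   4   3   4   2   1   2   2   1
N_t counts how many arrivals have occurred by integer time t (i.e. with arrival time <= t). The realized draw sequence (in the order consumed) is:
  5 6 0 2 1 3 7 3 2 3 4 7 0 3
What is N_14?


4

draw d_1=5: τ_1=2, arrival time A_1=2
draw d_2=6: τ_2=2, arrival time A_2=4
draw d_3=0: τ_3=4, arrival time A_3=8
draw d_4=2: τ_4=4, arrival time A_4=12
draw d_5=1: τ_5=3, arrival time A_5=15
draw d_6=3: τ_6=2, arrival time A_6=17
draw d_7=7: τ_7=1, arrival time A_7=18
draw d_8=3: τ_8=2, arrival time A_8=20
draw d_9=2: τ_9=4, arrival time A_9=24
draw d_10=3: τ_10=2, arrival time A_10=26
draw d_11=4: τ_11=1, arrival time A_11=27
draw d_12=7: τ_12=1, arrival time A_12=28
draw d_13=0: τ_13=4, arrival time A_13=32
draw d_14=3: τ_14=2, arrival time A_14=34
N_t over t=0..14: 0:0 1:0 2:1 3:1 4:2 5:2 6:2 7:2 8:3 9:3 10:3 11:3 12:4 13:4 14:4


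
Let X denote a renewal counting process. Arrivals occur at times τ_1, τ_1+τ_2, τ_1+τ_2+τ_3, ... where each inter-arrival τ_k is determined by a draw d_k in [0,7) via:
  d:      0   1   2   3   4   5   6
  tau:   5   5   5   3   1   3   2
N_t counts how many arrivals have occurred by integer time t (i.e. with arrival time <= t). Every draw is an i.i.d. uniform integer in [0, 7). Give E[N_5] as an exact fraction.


21596/16807

Inter-arrival values over d=0..6: [5, 5, 5, 3, 1, 3, 2]
Each d has probability 1/7, so the pmf of τ is: f(1) = 1/7, f(2) = 1/7, f(3) = 2/7, f(5) = 3/7
Renewal equation for m(n) = E[N_n]: condition on τ_1 = k (if k <= n, one arrival plus a fresh copy on the remaining n−k steps): m(n) = F(n) + Σ_{k<=n} f(k)·m(n−k), where F(n) = P(τ <= n) and m(0) = 0
m(1) = F(1) = 1/7
m(2) = F(2) + f(1)·m(1) = 2/7 + 1/7·1/7 = 15/49
m(3) = F(3) + f(1)·m(2) + f(2)·m(1) = 4/7 + 1/7·15/49 + 1/7·1/7 = 218/343
m(4) = F(4) + f(1)·m(3) + f(2)·m(2) + f(3)·m(1) = 4/7 + 1/7·218/343 + 1/7·15/49 + 2/7·1/7 = 1793/2401
m(5) = F(5) + f(1)·m(4) + f(2)·m(3) + f(3)·m(2) = 1 + 1/7·1793/2401 + 1/7·218/343 + 2/7·15/49 = 21596/16807
E[N_5] = m(5) = 21596/16807


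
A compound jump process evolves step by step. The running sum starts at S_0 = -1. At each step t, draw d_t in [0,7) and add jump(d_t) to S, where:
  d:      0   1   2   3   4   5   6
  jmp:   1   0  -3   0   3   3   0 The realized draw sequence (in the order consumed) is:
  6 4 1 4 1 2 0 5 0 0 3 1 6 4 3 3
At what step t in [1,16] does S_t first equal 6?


8

t=0: S=-1, d=6, jump=0, S_1=-1
t=1: S=-1, d=4, jump=3, S_2=2
t=2: S=2, d=1, jump=0, S_3=2
t=3: S=2, d=4, jump=3, S_4=5
t=4: S=5, d=1, jump=0, S_5=5
t=5: S=5, d=2, jump=-3, S_6=2
t=6: S=2, d=0, jump=1, S_7=3
t=7: S=3, d=5, jump=3, S_8=6
t=8: S=6, d=0, jump=1, S_9=7
t=9: S=7, d=0, jump=1, S_10=8
t=10: S=8, d=3, jump=0, S_11=8
t=11: S=8, d=1, jump=0, S_12=8
t=12: S=8, d=6, jump=0, S_13=8
t=13: S=8, d=4, jump=3, S_14=11
t=14: S=11, d=3, jump=0, S_15=11
t=15: S=11, d=3, jump=0, S_16=11


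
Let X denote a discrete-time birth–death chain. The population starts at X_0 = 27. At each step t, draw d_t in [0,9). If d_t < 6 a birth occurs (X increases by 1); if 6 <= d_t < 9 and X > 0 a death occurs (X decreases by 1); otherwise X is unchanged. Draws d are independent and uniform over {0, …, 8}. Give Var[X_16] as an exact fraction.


X can drop by at most 1 per step and X_0 = 27 > T = 16, so X_t >= 27 − t >= 11 > 0 for every t <= 16: the floor at 0 (the 'and X > 0' condition) never binds. Hence X_16 = X_0 + Σ_{t<16} Y_t with i.i.d. increments Y_t = y(d_t) ∈ {+1, −1, 0}.
Outcome values over d=0..8: [1, 1, 1, 1, 1, 1, -1, -1, -1]
Σy = 3, Σy² = 9, M = 9
μ = 3/9 = 1/3,  σ² = 9/9 − (1/3)² = 8/9
Independent increments: Var[X_16] = 16·σ² = 16·(8/9) = 128/9

128/9


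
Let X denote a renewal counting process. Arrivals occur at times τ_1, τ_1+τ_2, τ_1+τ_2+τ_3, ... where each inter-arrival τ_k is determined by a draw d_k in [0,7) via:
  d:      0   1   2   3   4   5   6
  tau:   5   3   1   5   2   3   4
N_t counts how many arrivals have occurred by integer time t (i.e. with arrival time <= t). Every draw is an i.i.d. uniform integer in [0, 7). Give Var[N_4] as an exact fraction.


2731742/5764801

Inter-arrival values over d=0..6: [5, 3, 1, 5, 2, 3, 4]
Each d has probability 1/7, so the pmf of τ is: f(1) = 1/7, f(2) = 1/7, f(3) = 2/7, f(4) = 1/7, f(5) = 2/7
Let p_n(j) = P(N_n = j), with p_0 = [1]. Condition on τ_1: p_n(0) = P(τ > n), and for j >= 1, p_n(j) = Σ_{k<=n} f(k)·p_{n−k}(j−1)
p_1 = [6/7, 1/7]  (j = 0..1)
p_2 = [5/7, 13/49, 1/49]  (j = 0..2)
p_3 = [3/7, 25/49, 20/343, 1/343]  (j = 0..3)
p_4 = [2/7, 27/49, 52/343, 27/2401, 1/2401]  (j = 0..4)
E[N_4] = Σ j·p_4(j) = 2136/2401;  E[N_4²] = Σ j²·p_4(j) = 62/49
Var[N_4] = 62/49 − (2136/2401)² = 2731742/5764801


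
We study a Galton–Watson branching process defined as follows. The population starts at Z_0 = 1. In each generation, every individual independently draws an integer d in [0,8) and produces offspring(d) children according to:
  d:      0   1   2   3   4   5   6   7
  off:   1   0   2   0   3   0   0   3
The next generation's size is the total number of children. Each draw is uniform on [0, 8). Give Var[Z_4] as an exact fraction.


185089455/16777216

Outcome values over d=0..7: [1, 0, 2, 0, 3, 0, 0, 3]
Σy = 9, Σy² = 23, M = 8
μ = 9/8 = 9/8,  σ² = 23/8 − (9/8)² = 103/64
V_0 = 0, E_0 = 1
V_1 = 103/64·E_0 + (9/8)²·V_0 = 103/64;  E_1 = 9/8
V_2 = 103/64·E_1 + (9/8)²·V_1 = 15759/4096;  E_2 = 81/64
V_3 = 103/64·E_2 + (9/8)²·V_2 = 1810431/262144;  E_3 = 729/512
V_4 = 103/64·E_3 + (9/8)²·V_3 = 185089455/16777216;  E_4 = 6561/4096


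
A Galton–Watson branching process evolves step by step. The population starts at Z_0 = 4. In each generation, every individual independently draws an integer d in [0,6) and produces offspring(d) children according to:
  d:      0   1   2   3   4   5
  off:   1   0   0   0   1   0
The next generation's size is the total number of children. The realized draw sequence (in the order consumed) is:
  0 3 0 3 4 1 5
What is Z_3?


0

gen 0: Z_0=4, draws=[0, 3, 0, 3], offspring=[1, 0, 1, 0], Z_1=2
gen 1: Z_1=2, draws=[4, 1], offspring=[1, 0], Z_2=1
gen 2: Z_2=1, draws=[5], offspring=[0], Z_3=0


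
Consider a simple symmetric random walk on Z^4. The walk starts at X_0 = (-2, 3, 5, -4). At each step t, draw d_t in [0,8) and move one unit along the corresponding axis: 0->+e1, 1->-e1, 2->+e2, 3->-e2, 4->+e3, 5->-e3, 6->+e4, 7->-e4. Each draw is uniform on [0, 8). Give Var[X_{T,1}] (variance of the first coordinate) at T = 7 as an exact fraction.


7/4

Outcome values over d=0..7: [1, -1, 0, 0, 0, 0, 0, 0]
Σy = 0, Σy² = 2, M = 8
μ = 0/8 = 0,  σ² = 2/8 − (0)² = 1/4
Independent increments: Var[X_7] = 7·σ² = 7·(1/4) = 7/4


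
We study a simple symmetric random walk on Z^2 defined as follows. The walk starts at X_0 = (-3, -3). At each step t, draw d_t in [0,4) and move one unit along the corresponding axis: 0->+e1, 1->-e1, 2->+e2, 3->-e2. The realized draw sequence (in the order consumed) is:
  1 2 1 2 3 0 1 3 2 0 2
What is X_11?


t=0: X=(-3, -3), d=1 → -e1, X_1=(-4, -3)
t=1: X=(-4, -3), d=2 → +e2, X_2=(-4, -2)
t=2: X=(-4, -2), d=1 → -e1, X_3=(-5, -2)
t=3: X=(-5, -2), d=2 → +e2, X_4=(-5, -1)
t=4: X=(-5, -1), d=3 → -e2, X_5=(-5, -2)
t=5: X=(-5, -2), d=0 → +e1, X_6=(-4, -2)
t=6: X=(-4, -2), d=1 → -e1, X_7=(-5, -2)
t=7: X=(-5, -2), d=3 → -e2, X_8=(-5, -3)
t=8: X=(-5, -3), d=2 → +e2, X_9=(-5, -2)
t=9: X=(-5, -2), d=0 → +e1, X_10=(-4, -2)
t=10: X=(-4, -2), d=2 → +e2, X_11=(-4, -1)

(-4, -1)


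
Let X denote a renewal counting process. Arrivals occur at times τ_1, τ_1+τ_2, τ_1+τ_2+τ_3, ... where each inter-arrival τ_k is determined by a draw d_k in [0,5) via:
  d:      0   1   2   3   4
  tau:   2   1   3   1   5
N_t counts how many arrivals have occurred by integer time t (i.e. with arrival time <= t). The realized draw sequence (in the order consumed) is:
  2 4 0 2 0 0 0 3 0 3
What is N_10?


3

draw d_1=2: τ_1=3, arrival time A_1=3
draw d_2=4: τ_2=5, arrival time A_2=8
draw d_3=0: τ_3=2, arrival time A_3=10
draw d_4=2: τ_4=3, arrival time A_4=13
draw d_5=0: τ_5=2, arrival time A_5=15
draw d_6=0: τ_6=2, arrival time A_6=17
draw d_7=0: τ_7=2, arrival time A_7=19
draw d_8=3: τ_8=1, arrival time A_8=20
draw d_9=0: τ_9=2, arrival time A_9=22
draw d_10=3: τ_10=1, arrival time A_10=23
N_t over t=0..10: 0:0 1:0 2:0 3:1 4:1 5:1 6:1 7:1 8:2 9:2 10:3


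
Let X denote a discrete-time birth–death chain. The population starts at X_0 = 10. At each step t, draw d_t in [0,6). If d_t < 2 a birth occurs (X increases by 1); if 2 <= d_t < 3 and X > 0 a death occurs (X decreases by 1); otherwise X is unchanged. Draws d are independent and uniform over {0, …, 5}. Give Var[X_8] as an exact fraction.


X can drop by at most 1 per step and X_0 = 10 > T = 8, so X_t >= 10 − t >= 2 > 0 for every t <= 8: the floor at 0 (the 'and X > 0' condition) never binds. Hence X_8 = X_0 + Σ_{t<8} Y_t with i.i.d. increments Y_t = y(d_t) ∈ {+1, −1, 0}.
Outcome values over d=0..5: [1, 1, -1, 0, 0, 0]
Σy = 1, Σy² = 3, M = 6
μ = 1/6 = 1/6,  σ² = 3/6 − (1/6)² = 17/36
Independent increments: Var[X_8] = 8·σ² = 8·(17/36) = 34/9

34/9


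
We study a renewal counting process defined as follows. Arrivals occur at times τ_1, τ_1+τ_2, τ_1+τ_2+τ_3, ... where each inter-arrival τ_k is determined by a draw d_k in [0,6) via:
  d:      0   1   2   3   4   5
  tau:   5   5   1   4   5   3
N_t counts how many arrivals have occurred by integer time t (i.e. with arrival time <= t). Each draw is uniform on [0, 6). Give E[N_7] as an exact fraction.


415591/279936

Inter-arrival values over d=0..5: [5, 5, 1, 4, 5, 3]
Each d has probability 1/6, so the pmf of τ is: f(1) = 1/6, f(3) = 1/6, f(4) = 1/6, f(5) = 1/2
Renewal equation for m(n) = E[N_n]: condition on τ_1 = k (if k <= n, one arrival plus a fresh copy on the remaining n−k steps): m(n) = F(n) + Σ_{k<=n} f(k)·m(n−k), where F(n) = P(τ <= n) and m(0) = 0
m(1) = F(1) = 1/6
m(2) = F(2) + f(1)·m(1) = 1/6 + 1/6·1/6 = 7/36
m(3) = F(3) + f(1)·m(2) = 1/3 + 1/6·7/36 = 79/216
m(4) = F(4) + f(1)·m(3) + f(3)·m(1) = 1/2 + 1/6·79/216 + 1/6·1/6 = 763/1296
m(5) = F(5) + f(1)·m(4) + f(3)·m(2) + f(4)·m(1) = 1 + 1/6·763/1296 + 1/6·7/36 + 1/6·1/6 = 9007/7776
m(6) = F(6) + f(1)·m(5) + f(3)·m(3) + f(4)·m(2) + f(5)·m(1) = 1 + 1/6·9007/7776 + 1/6·79/216 + 1/6·7/36 + 1/2·1/6 = 63907/46656
m(7) = F(7) + f(1)·m(6) + f(3)·m(4) + f(4)·m(3) + f(5)·m(2) = 1 + 1/6·63907/46656 + 1/6·763/1296 + 1/6·79/216 + 1/2·7/36 = 415591/279936
E[N_7] = m(7) = 415591/279936


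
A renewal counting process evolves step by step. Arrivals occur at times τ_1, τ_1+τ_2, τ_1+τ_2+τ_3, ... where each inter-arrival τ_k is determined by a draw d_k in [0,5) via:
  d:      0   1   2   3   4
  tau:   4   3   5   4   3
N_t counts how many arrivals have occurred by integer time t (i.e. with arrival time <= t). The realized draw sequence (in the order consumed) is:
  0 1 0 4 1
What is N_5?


1

draw d_1=0: τ_1=4, arrival time A_1=4
draw d_2=1: τ_2=3, arrival time A_2=7
draw d_3=0: τ_3=4, arrival time A_3=11
draw d_4=4: τ_4=3, arrival time A_4=14
draw d_5=1: τ_5=3, arrival time A_5=17
N_t over t=0..5: 0:0 1:0 2:0 3:0 4:1 5:1


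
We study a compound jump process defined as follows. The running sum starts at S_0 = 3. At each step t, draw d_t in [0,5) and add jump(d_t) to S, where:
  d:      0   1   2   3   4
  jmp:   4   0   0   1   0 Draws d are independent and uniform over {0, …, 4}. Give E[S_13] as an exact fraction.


16

Outcome values over d=0..4: [4, 0, 0, 1, 0]
Σy = 5, Σy² = 17, M = 5
μ = 5/5 = 1,  σ² = 17/5 − (1)² = 12/5
E[S_13] = 3 + 13·(1) = 16


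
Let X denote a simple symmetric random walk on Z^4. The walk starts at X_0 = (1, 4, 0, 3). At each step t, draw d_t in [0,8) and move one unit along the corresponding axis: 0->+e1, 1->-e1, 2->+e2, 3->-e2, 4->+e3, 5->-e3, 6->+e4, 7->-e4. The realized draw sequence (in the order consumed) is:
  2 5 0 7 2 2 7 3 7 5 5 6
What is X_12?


t=0: X=(1, 4, 0, 3), d=2 → +e2, X_1=(1, 5, 0, 3)
t=1: X=(1, 5, 0, 3), d=5 → -e3, X_2=(1, 5, -1, 3)
t=2: X=(1, 5, -1, 3), d=0 → +e1, X_3=(2, 5, -1, 3)
t=3: X=(2, 5, -1, 3), d=7 → -e4, X_4=(2, 5, -1, 2)
t=4: X=(2, 5, -1, 2), d=2 → +e2, X_5=(2, 6, -1, 2)
t=5: X=(2, 6, -1, 2), d=2 → +e2, X_6=(2, 7, -1, 2)
t=6: X=(2, 7, -1, 2), d=7 → -e4, X_7=(2, 7, -1, 1)
t=7: X=(2, 7, -1, 1), d=3 → -e2, X_8=(2, 6, -1, 1)
t=8: X=(2, 6, -1, 1), d=7 → -e4, X_9=(2, 6, -1, 0)
t=9: X=(2, 6, -1, 0), d=5 → -e3, X_10=(2, 6, -2, 0)
t=10: X=(2, 6, -2, 0), d=5 → -e3, X_11=(2, 6, -3, 0)
t=11: X=(2, 6, -3, 0), d=6 → +e4, X_12=(2, 6, -3, 1)

(2, 6, -3, 1)
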